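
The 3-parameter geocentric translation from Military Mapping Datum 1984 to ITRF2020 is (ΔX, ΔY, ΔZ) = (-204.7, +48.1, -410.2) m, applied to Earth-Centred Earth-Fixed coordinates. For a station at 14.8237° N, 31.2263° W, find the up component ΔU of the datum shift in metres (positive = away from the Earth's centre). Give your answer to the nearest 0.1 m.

The local up (radial) axis is (cos φ cos λ, cos φ sin λ, sin φ), giving ΔU = -169.218 − 24.106 − 104.948 = -298.27 m.

ΔU = -298.3 m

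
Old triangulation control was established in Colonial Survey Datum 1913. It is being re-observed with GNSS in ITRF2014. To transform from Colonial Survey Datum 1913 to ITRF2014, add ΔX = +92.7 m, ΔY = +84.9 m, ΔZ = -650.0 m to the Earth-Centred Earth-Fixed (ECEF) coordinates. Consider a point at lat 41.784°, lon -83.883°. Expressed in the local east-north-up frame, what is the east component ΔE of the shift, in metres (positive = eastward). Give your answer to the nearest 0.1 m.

The local east axis at (φ, λ) is (−sin λ, cos λ, 0), so ΔE = −sin(-83.883°)·92.7 + cos(-83.883°)·84.9 = 101.22 m.

ΔE = 101.2 m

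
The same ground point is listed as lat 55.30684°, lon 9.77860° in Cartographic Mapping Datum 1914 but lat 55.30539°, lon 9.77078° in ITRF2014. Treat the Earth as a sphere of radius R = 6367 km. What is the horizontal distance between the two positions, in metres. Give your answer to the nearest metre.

520 m

Δφ = 55.30539° − 55.30684° = -0.00145°; Δλ = 9.77078° − 9.77860° = -0.00782°.
1° along a meridian = πR/180 = 111125 m.
ΔN = Δφ × 111125 = -161.1 m; ΔE = Δλ × 111125 × cos(55.30684°) = -0.00782 × 111125 × 0.569181 = -494.6 m.
Distance = √(ΔE² + ΔN²) = √((-494.6)² + (-161.1)²) = 520.2 m.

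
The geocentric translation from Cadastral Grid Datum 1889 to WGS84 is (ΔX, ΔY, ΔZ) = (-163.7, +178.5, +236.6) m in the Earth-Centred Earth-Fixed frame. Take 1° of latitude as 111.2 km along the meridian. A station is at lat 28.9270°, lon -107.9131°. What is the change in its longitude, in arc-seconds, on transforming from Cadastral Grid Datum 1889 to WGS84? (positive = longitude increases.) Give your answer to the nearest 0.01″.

Δλ = -7.79″

sin φ = 0.483695, cos φ = 0.875237, sin λ = -0.951524, cos λ = -0.307574.
East component: ΔE = −sin λ·ΔX + cos λ·ΔY = −(-0.951524)(-163.7) + (-0.307574)(178.5) = -210.67 m.
1° of latitude spans 111200 m; at latitude φ, 1° of longitude spans that × cos φ = 97326.3 m, so Δλ = -210.67 / 97326.3 × 3600 = -7.792″.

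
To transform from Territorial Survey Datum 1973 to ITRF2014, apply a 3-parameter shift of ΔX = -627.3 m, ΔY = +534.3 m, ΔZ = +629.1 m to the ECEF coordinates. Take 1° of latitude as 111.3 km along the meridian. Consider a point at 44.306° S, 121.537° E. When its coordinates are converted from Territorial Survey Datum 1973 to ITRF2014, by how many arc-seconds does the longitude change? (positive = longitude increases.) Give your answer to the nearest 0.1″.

Δλ = 11.5″

sin φ = -0.698490, cos φ = 0.715620, sin λ = 0.852303, cos λ = -0.523049.
East component: ΔE = −sin λ·ΔX + cos λ·ΔY = −(0.852303)(-627.3) + (-0.523049)(534.3) = 255.18 m.
1° of latitude spans 111300 m; at latitude φ, 1° of longitude spans that × cos φ = 79648.5 m, so Δλ = 255.18 / 79648.5 × 3600 = 11.534″.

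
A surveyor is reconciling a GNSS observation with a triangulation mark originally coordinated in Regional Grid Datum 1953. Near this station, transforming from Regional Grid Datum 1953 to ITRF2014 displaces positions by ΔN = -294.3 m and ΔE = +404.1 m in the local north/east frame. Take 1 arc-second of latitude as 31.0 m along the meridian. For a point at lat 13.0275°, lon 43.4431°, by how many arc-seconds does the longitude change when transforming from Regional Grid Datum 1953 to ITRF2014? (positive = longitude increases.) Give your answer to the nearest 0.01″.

Δλ = 13.38″

At latitude 13.0275°, cos φ = 0.974262.
1″ of longitude at this latitude = 31.00 × cos φ = 30.2021 m, so Δλ = 404.1 / 30.2021 = 13.380″.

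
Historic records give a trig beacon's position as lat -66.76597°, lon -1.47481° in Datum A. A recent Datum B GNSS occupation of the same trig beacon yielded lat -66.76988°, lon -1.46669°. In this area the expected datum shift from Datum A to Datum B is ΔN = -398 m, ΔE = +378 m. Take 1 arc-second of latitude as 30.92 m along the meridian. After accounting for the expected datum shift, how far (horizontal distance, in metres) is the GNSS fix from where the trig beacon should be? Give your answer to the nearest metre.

Observed coordinate differences: Δφ = -0.00391°, Δλ = +0.00812°.
Converting to metres (1° lat = 111312 m, cos φ = 0.394488): observed ΔN = -435.2 m, observed ΔE = 356.6 m.
Subtracting the expected shift leaves a residual of -435.2 − (-398) = -37.2 m north and 356.6 − (378) = -21.4 m east.
Residual distance = √((-37.2)² + (-21.4)²) = 43.0 m.

43 m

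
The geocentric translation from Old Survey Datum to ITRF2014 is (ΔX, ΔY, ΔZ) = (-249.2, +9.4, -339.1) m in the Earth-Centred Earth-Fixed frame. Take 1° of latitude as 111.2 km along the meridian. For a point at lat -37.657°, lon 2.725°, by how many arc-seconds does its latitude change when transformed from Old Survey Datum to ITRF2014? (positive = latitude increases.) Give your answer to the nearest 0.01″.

sin φ = -0.610933, cos φ = 0.791682, sin λ = 0.047542, cos λ = 0.998869.
North component: ΔN = −sin φ cos λ·ΔX − sin φ sin λ·ΔY + cos φ·ΔZ = −(-0.610933)(0.998869)(-249.2) − (-0.610933)(0.047542)(9.4) + (0.791682)(-339.1) = -420.26 m.
1° of latitude spans 111200 m, so Δφ = -420.26 / 111200 × 3600 = -13.606″.

Δφ = -13.61″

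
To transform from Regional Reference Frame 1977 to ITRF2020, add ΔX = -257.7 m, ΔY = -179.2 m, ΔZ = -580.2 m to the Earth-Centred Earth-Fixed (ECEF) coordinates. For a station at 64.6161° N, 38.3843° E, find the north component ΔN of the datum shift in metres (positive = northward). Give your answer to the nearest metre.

ΔN = 34 m

The local north axis is (−sin φ cos λ, −sin φ sin λ, cos φ), giving ΔN = 182.500 + 100.529 − 248.721 = 34.31 m.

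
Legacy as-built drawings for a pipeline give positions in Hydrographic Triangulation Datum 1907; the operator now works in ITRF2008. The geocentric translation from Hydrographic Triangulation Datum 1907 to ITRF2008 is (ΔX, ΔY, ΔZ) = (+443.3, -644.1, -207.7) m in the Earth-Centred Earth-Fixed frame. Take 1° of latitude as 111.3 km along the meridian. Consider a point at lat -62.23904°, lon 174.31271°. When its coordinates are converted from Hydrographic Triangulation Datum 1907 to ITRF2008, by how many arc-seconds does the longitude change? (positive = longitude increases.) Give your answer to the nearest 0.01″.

Δλ = 41.46″

sin φ = -0.884899, cos φ = 0.465784, sin λ = 0.099099, cos λ = -0.995078.
East component: ΔE = −sin λ·ΔX + cos λ·ΔY = −(0.099099)(443.3) + (-0.995078)(-644.1) = 597.00 m.
1° of latitude spans 111300 m; at latitude φ, 1° of longitude spans that × cos φ = 51841.7 m, so Δλ = 597.00 / 51841.7 × 3600 = 41.457″.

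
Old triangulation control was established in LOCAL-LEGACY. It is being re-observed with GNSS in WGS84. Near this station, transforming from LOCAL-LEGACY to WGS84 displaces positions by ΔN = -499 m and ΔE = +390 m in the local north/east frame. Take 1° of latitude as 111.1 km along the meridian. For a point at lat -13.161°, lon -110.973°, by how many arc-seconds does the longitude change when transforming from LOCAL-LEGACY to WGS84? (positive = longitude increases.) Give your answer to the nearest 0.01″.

Δλ = 12.98″

At latitude -13.161°, cos φ = 0.973734.
1° of longitude at this latitude = 111.1 × cos φ = 108.18 km, so Δλ = 390.0 / 108181.9 = 0.0036050° = 12.978″.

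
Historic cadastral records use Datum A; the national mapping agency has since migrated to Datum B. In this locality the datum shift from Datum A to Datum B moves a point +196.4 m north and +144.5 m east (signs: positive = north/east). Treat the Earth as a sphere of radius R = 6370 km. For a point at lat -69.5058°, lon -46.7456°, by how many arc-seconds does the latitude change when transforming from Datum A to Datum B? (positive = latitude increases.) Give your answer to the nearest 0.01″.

On a sphere of radius R, 1 rad of latitude = R, so Δφ = ΔN / R = 196.4 / 6370000 = 3.0832e-05 rad = 6.360″.

Δφ = 6.36″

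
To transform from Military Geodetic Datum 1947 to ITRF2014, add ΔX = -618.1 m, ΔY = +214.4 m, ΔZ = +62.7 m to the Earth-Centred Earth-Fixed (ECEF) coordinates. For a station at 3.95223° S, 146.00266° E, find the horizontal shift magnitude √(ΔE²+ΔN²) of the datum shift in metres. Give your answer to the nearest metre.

At φ = -3.95223°, λ = 146.00266°: sin φ = -0.068925, cos φ = 0.997622, sin λ = 0.559154, cos λ = -0.829064.
ΔE = −sin λ·ΔX + cos λ·ΔY = −(0.559154)·(-618.1) + (-0.829064)·(214.4) = 167.86 m.
ΔN = −sin φ cos λ·ΔX − sin φ sin λ·ΔY + cos φ·ΔZ = −(-0.068925)(-0.829064)(-618.1) − (-0.068925)(0.559154)(214.4) + (0.997622)(62.7) = 106.13 m.
Horizontal magnitude = √(ΔE² + ΔN²) = √(167.86² + 106.13²) = 198.60 m.

199 m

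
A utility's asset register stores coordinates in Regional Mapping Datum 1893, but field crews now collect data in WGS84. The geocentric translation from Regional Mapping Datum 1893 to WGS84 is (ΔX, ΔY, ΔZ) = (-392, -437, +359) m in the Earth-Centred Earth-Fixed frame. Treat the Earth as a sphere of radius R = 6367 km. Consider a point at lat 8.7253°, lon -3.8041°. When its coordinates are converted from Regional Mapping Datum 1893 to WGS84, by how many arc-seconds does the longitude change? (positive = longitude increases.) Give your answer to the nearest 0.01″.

sin φ = 0.151697, cos φ = 0.988427, sin λ = -0.066345, cos λ = 0.997797.
East component: ΔE = −sin λ·ΔX + cos λ·ΔY = −(-0.066345)(-392) + (0.997797)(-437) = -462.04 m.
1° of latitude spans πR/180 = 111125 m; at latitude φ, 1° of longitude spans that × cos φ = 109839.1 m, so Δλ = -462.04 / 109839.1 × 3600 = -15.144″.

Δλ = -15.14″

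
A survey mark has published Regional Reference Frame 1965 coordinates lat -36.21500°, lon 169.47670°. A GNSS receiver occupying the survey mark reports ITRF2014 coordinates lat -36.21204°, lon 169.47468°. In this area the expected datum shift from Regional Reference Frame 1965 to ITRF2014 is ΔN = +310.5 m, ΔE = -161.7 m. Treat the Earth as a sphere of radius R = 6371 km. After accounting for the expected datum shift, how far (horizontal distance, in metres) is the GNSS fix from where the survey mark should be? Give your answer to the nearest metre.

27 m

Observed coordinate differences: Δφ = +0.00296°, Δλ = -0.00202°.
Converting to metres (1° lat = 111195 m, cos φ = 0.806806): observed ΔN = 329.1 m, observed ΔE = -181.2 m.
Subtracting the expected shift leaves a residual of 329.1 − (310.5) = 18.6 m north and -181.2 − (-161.7) = -19.5 m east.
Residual distance = √(18.6² + (-19.5)²) = 27.0 m.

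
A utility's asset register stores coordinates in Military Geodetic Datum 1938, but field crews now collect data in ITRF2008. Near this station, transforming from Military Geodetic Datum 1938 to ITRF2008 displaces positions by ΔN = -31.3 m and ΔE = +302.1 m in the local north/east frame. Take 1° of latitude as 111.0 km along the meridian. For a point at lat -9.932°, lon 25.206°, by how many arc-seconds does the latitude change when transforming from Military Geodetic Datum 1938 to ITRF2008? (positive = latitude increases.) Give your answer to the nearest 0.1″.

1° of latitude = 111.0 km, so Δφ = -31.3 / 111000 = -0.0002820° = -1.015″.

Δφ = -1.0″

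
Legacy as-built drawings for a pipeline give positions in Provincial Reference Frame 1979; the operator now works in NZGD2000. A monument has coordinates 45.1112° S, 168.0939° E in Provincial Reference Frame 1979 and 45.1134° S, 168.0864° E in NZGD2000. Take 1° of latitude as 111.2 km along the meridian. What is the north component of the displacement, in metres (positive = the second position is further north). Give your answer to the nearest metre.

Δφ = -45.1134° − -45.1112° = -0.0022°; Δλ = 168.0864° − 168.0939° = -0.0075°.
ΔN = Δφ × 111200 = -244.6 m; ΔE = Δλ × 111200 × cos(-45.1112°) = -0.0075 × 111200 × 0.705733 = -588.6 m.

ΔN = -245 m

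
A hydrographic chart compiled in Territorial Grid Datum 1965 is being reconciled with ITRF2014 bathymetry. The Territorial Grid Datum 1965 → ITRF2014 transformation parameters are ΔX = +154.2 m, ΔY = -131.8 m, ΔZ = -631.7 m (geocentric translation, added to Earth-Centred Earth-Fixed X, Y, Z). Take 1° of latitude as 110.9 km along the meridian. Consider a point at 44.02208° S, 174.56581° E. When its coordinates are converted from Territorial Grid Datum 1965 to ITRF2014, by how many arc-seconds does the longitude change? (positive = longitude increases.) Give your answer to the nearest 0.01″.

Δλ = 5.26″

sin φ = -0.694936, cos φ = 0.719072, sin λ = 0.094702, cos λ = -0.995506.
East component: ΔE = −sin λ·ΔX + cos λ·ΔY = −(0.094702)(154.2) + (-0.995506)(-131.8) = 116.60 m.
1° of latitude spans 110900 m; at latitude φ, 1° of longitude spans that × cos φ = 79745.1 m, so Δλ = 116.60 / 79745.1 × 3600 = 5.264″.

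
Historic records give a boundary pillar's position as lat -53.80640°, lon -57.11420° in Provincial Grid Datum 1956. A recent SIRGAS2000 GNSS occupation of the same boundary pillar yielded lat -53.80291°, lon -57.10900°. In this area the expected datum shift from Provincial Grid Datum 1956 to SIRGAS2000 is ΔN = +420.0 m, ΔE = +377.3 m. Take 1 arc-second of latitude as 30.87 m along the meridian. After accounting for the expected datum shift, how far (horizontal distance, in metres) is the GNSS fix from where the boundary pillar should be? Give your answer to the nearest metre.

48 m

Observed coordinate differences: Δφ = +0.00349°, Δλ = +0.00520°.
Converting to metres (1° lat = 111132 m, cos φ = 0.590516): observed ΔN = 387.9 m, observed ΔE = 341.3 m.
Subtracting the expected shift leaves a residual of 387.9 − (420.0) = -32.1 m north and 341.3 − (377.3) = -36.0 m east.
Residual distance = √((-32.1)² + (-36.0)²) = 48.3 m.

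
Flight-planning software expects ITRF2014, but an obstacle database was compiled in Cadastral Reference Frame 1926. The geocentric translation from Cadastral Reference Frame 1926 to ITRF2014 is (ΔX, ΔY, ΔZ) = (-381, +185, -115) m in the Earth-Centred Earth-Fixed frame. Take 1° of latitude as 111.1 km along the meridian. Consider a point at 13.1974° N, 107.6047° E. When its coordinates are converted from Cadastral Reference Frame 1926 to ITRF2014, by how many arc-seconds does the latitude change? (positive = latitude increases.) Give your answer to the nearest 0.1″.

sin φ = 0.228307, cos φ = 0.973589, sin λ = 0.953166, cos λ = -0.302448.
North component: ΔN = −sin φ cos λ·ΔX − sin φ sin λ·ΔY + cos φ·ΔZ = −(0.228307)(-0.302448)(-381) − (0.228307)(0.953166)(185) + (0.973589)(-115) = -178.53 m.
1° of latitude spans 111100 m, so Δφ = -178.53 / 111100 × 3600 = -5.785″.

Δφ = -5.8″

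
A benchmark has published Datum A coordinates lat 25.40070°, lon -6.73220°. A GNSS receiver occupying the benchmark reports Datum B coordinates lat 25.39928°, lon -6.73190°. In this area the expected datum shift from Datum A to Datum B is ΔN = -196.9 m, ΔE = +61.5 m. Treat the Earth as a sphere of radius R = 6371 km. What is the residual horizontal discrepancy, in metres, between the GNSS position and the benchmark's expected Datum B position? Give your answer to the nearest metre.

Observed coordinate differences: Δφ = -0.00142°, Δλ = +0.00030°.
Converting to metres (1° lat = 111195 m, cos φ = 0.903330): observed ΔN = -157.9 m, observed ΔE = 30.1 m.
Subtracting the expected shift leaves a residual of -157.9 − (-196.9) = 39.0 m north and 30.1 − (61.5) = -31.4 m east.
Residual distance = √(39.0² + (-31.4)²) = 50.1 m.

50 m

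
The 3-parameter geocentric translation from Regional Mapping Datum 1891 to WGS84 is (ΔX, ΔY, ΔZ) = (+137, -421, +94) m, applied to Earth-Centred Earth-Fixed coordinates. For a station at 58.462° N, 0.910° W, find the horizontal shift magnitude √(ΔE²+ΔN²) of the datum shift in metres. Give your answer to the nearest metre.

The local east axis at (φ, λ) is (−sin λ, cos λ, 0), so ΔE = −sin(-0.910°)·137 + cos(-0.910°)·(-421) = -418.77 m.
The local north axis is (−sin φ cos λ, −sin φ sin λ, cos φ), giving ΔN = -116.749 − 5.699 + 49.168 = -73.28 m.
Horizontal magnitude = √(ΔE² + ΔN²) = √((-418.77)² + (-73.28)²) = 425.13 m.

425 m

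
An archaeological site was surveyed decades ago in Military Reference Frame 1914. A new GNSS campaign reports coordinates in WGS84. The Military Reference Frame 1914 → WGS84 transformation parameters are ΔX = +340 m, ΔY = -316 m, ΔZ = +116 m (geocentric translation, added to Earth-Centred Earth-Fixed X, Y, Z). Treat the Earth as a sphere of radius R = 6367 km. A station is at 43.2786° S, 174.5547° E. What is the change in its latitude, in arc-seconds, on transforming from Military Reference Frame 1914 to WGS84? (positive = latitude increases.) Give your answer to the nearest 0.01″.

sin φ = -0.685546, cos φ = 0.728029, sin λ = 0.094895, cos λ = -0.995487.
North component: ΔN = −sin φ cos λ·ΔX − sin φ sin λ·ΔY + cos φ·ΔZ = −(-0.685546)(-0.995487)(340) − (-0.685546)(0.094895)(-316) + (0.728029)(116) = -168.14 m.
1° of latitude spans πR/180 = 111125 m, so Δφ = -168.14 / 111125 × 3600 = -5.447″.

Δφ = -5.45″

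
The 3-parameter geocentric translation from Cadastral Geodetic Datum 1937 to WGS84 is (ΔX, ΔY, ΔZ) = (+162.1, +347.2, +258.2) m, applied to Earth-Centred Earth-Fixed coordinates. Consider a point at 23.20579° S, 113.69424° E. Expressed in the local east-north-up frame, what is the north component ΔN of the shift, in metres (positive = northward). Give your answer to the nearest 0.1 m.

At φ = -23.20579°, λ = 113.69424°: sin φ = -0.394035, cos φ = 0.919096, sin λ = 0.915703, cos λ = -0.401856.
ΔN = −sin φ cos λ·ΔX − sin φ sin λ·ΔY + cos φ·ΔZ = −(-0.394035)(-0.401856)(162.1) − (-0.394035)(0.915703)(347.2) + (0.919096)(258.2) = 336.92 m.

ΔN = 336.9 m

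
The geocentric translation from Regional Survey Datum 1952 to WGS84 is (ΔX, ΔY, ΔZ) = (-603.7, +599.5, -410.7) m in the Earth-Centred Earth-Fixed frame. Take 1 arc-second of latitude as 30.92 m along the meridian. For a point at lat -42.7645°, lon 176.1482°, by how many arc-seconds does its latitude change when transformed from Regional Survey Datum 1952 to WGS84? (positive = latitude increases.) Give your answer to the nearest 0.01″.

sin φ = -0.678987, cos φ = 0.734151, sin λ = 0.067176, cos λ = -0.997741.
North component: ΔN = −sin φ cos λ·ΔX − sin φ sin λ·ΔY + cos φ·ΔZ = −(-0.678987)(-0.997741)(-603.7) − (-0.678987)(0.067176)(599.5) + (0.734151)(-410.7) = 134.81 m.
1° of latitude spans 3600 × 30.92 = 111312 m, so Δφ = 134.81 / 111312 × 3600 = 4.360″.

Δφ = 4.36″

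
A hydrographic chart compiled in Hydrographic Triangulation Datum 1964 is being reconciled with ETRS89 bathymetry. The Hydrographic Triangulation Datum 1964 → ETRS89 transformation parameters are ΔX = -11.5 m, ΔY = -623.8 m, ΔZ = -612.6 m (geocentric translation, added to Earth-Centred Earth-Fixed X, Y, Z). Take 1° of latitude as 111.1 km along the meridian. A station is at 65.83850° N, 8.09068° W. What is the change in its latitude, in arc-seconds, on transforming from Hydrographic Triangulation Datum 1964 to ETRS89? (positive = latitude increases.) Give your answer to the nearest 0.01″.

sin φ = 0.912395, cos φ = 0.409310, sin λ = -0.140740, cos λ = 0.990047.
North component: ΔN = −sin φ cos λ·ΔX − sin φ sin λ·ΔY + cos φ·ΔZ = −(0.912395)(0.990047)(-11.5) − (0.912395)(-0.140740)(-623.8) + (0.409310)(-612.6) = -320.46 m.
1° of latitude spans 111100 m, so Δφ = -320.46 / 111100 × 3600 = -10.384″.

Δφ = -10.38″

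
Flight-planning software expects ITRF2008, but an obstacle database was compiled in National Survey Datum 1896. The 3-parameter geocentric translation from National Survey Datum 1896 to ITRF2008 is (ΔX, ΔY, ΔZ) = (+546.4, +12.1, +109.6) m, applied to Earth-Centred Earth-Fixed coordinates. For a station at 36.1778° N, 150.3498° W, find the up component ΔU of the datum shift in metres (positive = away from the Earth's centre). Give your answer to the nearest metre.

At φ = 36.1778°, λ = -150.3498°: sin φ = 0.590293, cos φ = 0.807189, sin λ = -0.494703, cos λ = -0.869062.
ΔU = cos φ cos λ·ΔX + cos φ sin λ·ΔY + sin φ·ΔZ = (0.807189)(-0.869062)(546.4) + (0.807189)(-0.494703)(12.1) + (0.590293)(109.6) = -323.43 m.

ΔU = -323 m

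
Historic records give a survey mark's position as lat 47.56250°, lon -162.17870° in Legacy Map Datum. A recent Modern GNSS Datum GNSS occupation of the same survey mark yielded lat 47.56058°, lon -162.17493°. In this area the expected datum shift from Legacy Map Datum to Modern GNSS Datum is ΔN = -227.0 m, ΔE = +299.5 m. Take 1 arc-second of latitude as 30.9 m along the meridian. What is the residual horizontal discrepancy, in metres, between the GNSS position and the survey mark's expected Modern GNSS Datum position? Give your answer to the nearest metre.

Observed coordinate differences: Δφ = -0.00192°, Δλ = +0.00377°.
Converting to metres (1° lat = 111240 m, cos φ = 0.674786): observed ΔN = -213.6 m, observed ΔE = 283.0 m.
Subtracting the expected shift leaves a residual of -213.6 − (-227.0) = 13.4 m north and 283.0 − (299.5) = -16.5 m east.
Residual distance = √(13.4² + (-16.5)²) = 21.3 m.

21 m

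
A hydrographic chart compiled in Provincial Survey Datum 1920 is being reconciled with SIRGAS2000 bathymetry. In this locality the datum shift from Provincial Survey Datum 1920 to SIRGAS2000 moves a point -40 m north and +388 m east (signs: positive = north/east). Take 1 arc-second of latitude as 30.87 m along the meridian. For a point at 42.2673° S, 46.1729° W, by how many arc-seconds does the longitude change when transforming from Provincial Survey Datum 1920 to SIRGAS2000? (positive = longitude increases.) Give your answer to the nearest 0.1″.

At latitude -42.2673°, cos φ = 0.740015.
1″ of longitude at this latitude = 30.87 × cos φ = 22.8443 m, so Δλ = 388.0 / 22.8443 = 16.985″.

Δλ = 17.0″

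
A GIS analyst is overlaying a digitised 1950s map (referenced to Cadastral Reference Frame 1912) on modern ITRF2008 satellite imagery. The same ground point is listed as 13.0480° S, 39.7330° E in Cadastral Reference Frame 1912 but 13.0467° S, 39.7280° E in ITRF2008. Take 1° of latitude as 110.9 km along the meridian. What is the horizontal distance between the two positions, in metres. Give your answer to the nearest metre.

559 m

Δφ = -13.0467° − -13.0480° = +0.0013°; Δλ = 39.7280° − 39.7330° = -0.0050°.
ΔN = Δφ × 110900 = 144.2 m; ΔE = Δλ × 110900 × cos(-13.0480°) = -0.0050 × 110900 × 0.974181 = -540.2 m.
Distance = √(ΔE² + ΔN²) = √((-540.2)² + 144.2²) = 559.1 m.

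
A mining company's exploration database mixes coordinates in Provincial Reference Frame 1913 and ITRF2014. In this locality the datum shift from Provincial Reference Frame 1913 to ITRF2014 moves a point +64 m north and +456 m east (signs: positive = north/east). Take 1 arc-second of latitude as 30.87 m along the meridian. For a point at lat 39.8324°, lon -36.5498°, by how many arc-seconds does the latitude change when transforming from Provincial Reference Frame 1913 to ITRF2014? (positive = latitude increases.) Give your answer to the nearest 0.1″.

1″ of latitude = 30.87 m, so Δφ = 64.0 / 30.87 = 2.073″.

Δφ = 2.1″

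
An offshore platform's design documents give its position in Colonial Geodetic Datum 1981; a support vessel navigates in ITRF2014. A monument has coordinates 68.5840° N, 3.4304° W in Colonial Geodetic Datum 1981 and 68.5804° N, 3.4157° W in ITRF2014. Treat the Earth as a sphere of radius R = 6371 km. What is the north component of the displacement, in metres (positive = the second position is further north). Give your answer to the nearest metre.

Δφ = 68.5804° − 68.5840° = -0.0036°; Δλ = -3.4157° − -3.4304° = +0.0147°.
1° along a meridian = πR/180 = 111195 m.
ΔN = Δφ × 111195 = -400.3 m; ΔE = Δλ × 111195 × cos(68.5840°) = +0.0147 × 111195 × 0.365137 = 596.8 m.

ΔN = -400 m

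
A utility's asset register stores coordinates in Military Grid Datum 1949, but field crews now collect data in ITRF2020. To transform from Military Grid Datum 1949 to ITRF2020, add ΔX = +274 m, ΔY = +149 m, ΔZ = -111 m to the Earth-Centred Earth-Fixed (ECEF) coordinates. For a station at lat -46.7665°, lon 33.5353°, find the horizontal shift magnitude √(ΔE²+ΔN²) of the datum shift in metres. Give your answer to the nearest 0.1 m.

152.8 m

At φ = -46.7665°, λ = 33.5353°: sin φ = -0.728568, cos φ = 0.684973, sin λ = 0.552451, cos λ = 0.833546.
ΔE = −sin λ·ΔX + cos λ·ΔY = −(0.552451)·(274) + (0.833546)·(149) = -27.17 m.
ΔN = −sin φ cos λ·ΔX − sin φ sin λ·ΔY + cos φ·ΔZ = −(-0.728568)(0.833546)(274) − (-0.728568)(0.552451)(149) + (0.684973)(-111) = 150.34 m.
Horizontal magnitude = √(ΔE² + ΔN²) = √((-27.17)² + 150.34²) = 152.77 m.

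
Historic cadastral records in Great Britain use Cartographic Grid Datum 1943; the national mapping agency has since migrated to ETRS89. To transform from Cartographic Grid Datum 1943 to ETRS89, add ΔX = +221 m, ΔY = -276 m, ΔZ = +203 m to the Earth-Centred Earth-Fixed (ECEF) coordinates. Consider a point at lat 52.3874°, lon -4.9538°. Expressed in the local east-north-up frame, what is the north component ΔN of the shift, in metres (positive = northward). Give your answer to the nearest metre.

ΔN = -69 m

The local north axis is (−sin φ cos λ, −sin φ sin λ, cos φ), giving ΔN = -174.412 − 18.880 + 123.895 = -69.40 m.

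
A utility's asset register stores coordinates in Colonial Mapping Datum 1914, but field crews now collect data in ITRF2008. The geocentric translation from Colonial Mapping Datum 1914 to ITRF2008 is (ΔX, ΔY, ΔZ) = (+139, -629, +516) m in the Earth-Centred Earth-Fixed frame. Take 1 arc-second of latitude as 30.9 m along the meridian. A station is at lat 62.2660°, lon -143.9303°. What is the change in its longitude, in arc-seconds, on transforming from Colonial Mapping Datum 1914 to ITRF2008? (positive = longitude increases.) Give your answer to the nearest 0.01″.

sin φ = 0.885118, cos φ = 0.465367, sin λ = -0.588769, cos λ = -0.808301.
East component: ΔE = −sin λ·ΔX + cos λ·ΔY = −(-0.588769)(139) + (-0.808301)(-629) = 590.26 m.
1° of latitude spans 3600 × 30.90 = 111240 m; at latitude φ, 1° of longitude spans that × cos φ = 51767.5 m, so Δλ = 590.26 / 51767.5 × 3600 = 41.048″.

Δλ = 41.05″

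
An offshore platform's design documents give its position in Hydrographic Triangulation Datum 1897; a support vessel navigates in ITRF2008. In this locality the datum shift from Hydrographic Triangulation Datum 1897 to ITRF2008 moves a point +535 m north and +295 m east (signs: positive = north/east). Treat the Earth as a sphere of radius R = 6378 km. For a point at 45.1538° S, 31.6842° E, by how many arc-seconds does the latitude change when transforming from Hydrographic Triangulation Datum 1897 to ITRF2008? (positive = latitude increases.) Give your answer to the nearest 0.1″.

Δφ = 17.3″

On a sphere of radius R, 1 rad of latitude = R, so Δφ = ΔN / R = 535.0 / 6378000 = 8.3882e-05 rad = 17.302″.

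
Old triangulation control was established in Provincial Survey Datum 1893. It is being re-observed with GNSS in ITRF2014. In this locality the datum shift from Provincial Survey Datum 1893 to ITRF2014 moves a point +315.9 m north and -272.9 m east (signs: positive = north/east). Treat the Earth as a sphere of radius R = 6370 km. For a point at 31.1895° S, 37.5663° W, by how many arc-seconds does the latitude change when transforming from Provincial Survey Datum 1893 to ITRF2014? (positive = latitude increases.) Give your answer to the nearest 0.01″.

On a sphere of radius R, 1 rad of latitude = R, so Δφ = ΔN / R = 315.9 / 6370000 = 4.9592e-05 rad = 10.229″.

Δφ = 10.23″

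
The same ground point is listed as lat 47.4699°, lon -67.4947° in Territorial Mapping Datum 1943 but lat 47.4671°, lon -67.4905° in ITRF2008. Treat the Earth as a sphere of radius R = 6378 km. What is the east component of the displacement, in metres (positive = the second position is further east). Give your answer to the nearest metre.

Δφ = 47.4671° − 47.4699° = -0.0028°; Δλ = -67.4905° − -67.4947° = +0.0042°.
1° along a meridian = πR/180 = 111317 m.
ΔN = Δφ × 111317 = -311.7 m; ΔE = Δλ × 111317 × cos(47.4699°) = +0.0042 × 111317 × 0.675977 = 316.0 m.

ΔE = 316 m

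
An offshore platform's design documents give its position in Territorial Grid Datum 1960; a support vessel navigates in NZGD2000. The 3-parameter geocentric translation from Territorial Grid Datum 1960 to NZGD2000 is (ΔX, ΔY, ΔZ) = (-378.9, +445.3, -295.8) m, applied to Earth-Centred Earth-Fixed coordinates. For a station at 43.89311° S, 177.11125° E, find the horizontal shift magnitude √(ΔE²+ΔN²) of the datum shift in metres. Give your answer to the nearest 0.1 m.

The local east axis at (φ, λ) is (−sin λ, cos λ, 0), so ΔE = −sin(177.11125°)·(-378.9) + cos(177.11125°)·445.3 = -425.64 m.
The local north axis is (−sin φ cos λ, −sin φ sin λ, cos φ), giving ΔN = 262.363 + 15.559 − 213.164 = 64.76 m.
Horizontal magnitude = √(ΔE² + ΔN²) = √((-425.64)² + 64.76²) = 430.54 m.

430.5 m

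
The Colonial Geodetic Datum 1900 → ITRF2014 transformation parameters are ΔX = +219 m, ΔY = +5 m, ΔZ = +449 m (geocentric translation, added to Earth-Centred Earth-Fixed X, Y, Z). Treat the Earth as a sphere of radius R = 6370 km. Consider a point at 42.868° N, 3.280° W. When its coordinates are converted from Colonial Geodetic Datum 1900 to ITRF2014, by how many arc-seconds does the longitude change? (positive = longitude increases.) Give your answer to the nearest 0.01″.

Δλ = 0.77″

sin φ = 0.680312, cos φ = 0.732923, sin λ = -0.057216, cos λ = 0.998362.
East component: ΔE = −sin λ·ΔX + cos λ·ΔY = −(-0.057216)(219) + (0.998362)(5) = 17.52 m.
1° of latitude spans πR/180 = 111177 m; at latitude φ, 1° of longitude spans that × cos φ = 81484.5 m, so Δλ = 17.52 / 81484.5 × 3600 = 0.774″.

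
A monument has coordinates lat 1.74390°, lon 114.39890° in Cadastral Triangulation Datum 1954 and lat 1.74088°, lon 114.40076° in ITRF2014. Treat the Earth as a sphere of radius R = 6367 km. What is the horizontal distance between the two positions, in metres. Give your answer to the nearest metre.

Δφ = 1.74088° − 1.74390° = -0.00302°; Δλ = 114.40076° − 114.39890° = +0.00186°.
1° along a meridian = πR/180 = 111125 m.
ΔN = Δφ × 111125 = -335.6 m; ΔE = Δλ × 111125 × cos(1.74390°) = +0.00186 × 111125 × 0.999537 = 206.6 m.
Distance = √(ΔE² + ΔN²) = √(206.6² + (-335.6)²) = 394.1 m.

394 m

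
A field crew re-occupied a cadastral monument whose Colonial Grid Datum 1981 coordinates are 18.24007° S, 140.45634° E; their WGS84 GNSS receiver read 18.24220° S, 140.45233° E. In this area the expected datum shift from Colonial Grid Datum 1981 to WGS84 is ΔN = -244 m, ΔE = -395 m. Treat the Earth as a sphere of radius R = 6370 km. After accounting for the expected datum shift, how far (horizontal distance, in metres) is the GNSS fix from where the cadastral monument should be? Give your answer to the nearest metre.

Observed coordinate differences: Δφ = -0.00213°, Δλ = -0.00401°.
Converting to metres (1° lat = 111177 m, cos φ = 0.949753): observed ΔN = -236.8 m, observed ΔE = -423.4 m.
Subtracting the expected shift leaves a residual of -236.8 − (-244) = 7.2 m north and -423.4 − (-395) = -28.4 m east.
Residual distance = √(7.2² + (-28.4)²) = 29.3 m.

29 m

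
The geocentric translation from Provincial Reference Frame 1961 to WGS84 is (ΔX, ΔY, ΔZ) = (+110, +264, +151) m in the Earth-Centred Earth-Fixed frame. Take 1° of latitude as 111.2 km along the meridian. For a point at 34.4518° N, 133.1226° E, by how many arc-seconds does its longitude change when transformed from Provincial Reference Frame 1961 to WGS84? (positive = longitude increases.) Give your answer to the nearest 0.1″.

Δλ = -10.2″

sin φ = 0.565713, cos φ = 0.824602, sin λ = 0.729893, cos λ = -0.683562.
East component: ΔE = −sin λ·ΔX + cos λ·ΔY = −(0.729893)(110) + (-0.683562)(264) = -260.75 m.
1° of latitude spans 111200 m; at latitude φ, 1° of longitude spans that × cos φ = 91695.8 m, so Δλ = -260.75 / 91695.8 × 3600 = -10.237″.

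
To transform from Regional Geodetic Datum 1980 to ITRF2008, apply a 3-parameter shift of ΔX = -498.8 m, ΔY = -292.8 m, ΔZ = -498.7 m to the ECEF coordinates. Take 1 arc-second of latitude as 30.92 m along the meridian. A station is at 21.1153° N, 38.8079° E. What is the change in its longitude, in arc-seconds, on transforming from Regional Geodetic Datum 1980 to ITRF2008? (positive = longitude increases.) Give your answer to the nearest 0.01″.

Δλ = 2.93″

sin φ = 0.360246, cos φ = 0.932857, sin λ = 0.626711, cos λ = 0.779252.
East component: ΔE = −sin λ·ΔX + cos λ·ΔY = −(0.626711)(-498.8) + (0.779252)(-292.8) = 84.44 m.
1° of latitude spans 3600 × 30.92 = 111312 m; at latitude φ, 1° of longitude spans that × cos φ = 103838.2 m, so Δλ = 84.44 / 103838.2 × 3600 = 2.927″.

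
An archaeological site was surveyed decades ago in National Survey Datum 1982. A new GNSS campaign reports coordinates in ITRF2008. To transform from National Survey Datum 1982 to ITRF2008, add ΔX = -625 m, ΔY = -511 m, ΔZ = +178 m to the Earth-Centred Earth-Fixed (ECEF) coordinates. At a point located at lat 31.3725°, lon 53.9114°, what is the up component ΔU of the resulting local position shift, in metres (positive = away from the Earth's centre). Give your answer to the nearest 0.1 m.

ΔU = -574.2 m

The local up (radial) axis is (cos φ cos λ, cos φ sin λ, sin φ), giving ΔU = -314.324 − 352.571 + 92.667 = -574.23 m.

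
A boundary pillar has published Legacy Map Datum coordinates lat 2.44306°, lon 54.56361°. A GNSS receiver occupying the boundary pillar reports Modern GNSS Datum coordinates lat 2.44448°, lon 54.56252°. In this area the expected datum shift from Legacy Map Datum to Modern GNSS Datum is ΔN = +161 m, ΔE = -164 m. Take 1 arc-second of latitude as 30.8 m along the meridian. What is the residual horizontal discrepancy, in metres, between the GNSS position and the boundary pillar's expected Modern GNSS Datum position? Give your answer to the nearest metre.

43 m

Observed coordinate differences: Δφ = +0.00142°, Δλ = -0.00109°.
Converting to metres (1° lat = 110880 m, cos φ = 0.999091): observed ΔN = 157.4 m, observed ΔE = -120.7 m.
Subtracting the expected shift leaves a residual of 157.4 − (161) = -3.6 m north and -120.7 − (-164) = 43.3 m east.
Residual distance = √((-3.6)² + 43.3²) = 43.4 m.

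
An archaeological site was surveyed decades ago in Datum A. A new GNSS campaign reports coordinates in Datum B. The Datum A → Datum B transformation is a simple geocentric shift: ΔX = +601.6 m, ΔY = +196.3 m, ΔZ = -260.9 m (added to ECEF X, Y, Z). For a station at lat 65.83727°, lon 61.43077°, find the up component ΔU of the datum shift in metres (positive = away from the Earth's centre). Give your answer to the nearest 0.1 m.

ΔU = -49.7 m

The local up (radial) axis is (cos φ cos λ, cos φ sin λ, sin φ), giving ΔU = 117.763 + 70.568 − 238.042 = -49.71 m.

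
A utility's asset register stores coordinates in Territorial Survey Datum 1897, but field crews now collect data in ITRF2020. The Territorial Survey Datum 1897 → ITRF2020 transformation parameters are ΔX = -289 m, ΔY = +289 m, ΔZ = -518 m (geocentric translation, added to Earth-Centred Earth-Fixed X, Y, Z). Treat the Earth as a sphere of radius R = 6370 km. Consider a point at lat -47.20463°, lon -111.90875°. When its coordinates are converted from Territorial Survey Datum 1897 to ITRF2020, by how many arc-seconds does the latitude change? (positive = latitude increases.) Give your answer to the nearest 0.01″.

sin φ = -0.733785, cos φ = 0.679382, sin λ = -0.927779, cos λ = -0.373129.
North component: ΔN = −sin φ cos λ·ΔX − sin φ sin λ·ΔY + cos φ·ΔZ = −(-0.733785)(-0.373129)(-289) − (-0.733785)(-0.927779)(289) + (0.679382)(-518) = -469.54 m.
1° of latitude spans πR/180 = 111177 m, so Δφ = -469.54 / 111177 × 3600 = -15.204″.

Δφ = -15.20″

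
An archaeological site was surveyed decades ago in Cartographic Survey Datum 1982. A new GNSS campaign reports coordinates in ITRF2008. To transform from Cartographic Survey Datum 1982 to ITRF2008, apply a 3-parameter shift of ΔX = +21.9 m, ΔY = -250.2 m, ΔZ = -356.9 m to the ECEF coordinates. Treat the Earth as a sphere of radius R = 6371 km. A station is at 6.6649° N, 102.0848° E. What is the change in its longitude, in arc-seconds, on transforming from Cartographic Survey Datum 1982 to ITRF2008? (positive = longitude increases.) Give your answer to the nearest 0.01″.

sin φ = 0.116062, cos φ = 0.993242, sin λ = 0.977839, cos λ = -0.209359.
East component: ΔE = −sin λ·ΔX + cos λ·ΔY = −(0.977839)(21.9) + (-0.209359)(-250.2) = 30.97 m.
1° of latitude spans πR/180 = 111195 m; at latitude φ, 1° of longitude spans that × cos φ = 110443.5 m, so Δλ = 30.97 / 110443.5 × 3600 = 1.009″.

Δλ = 1.01″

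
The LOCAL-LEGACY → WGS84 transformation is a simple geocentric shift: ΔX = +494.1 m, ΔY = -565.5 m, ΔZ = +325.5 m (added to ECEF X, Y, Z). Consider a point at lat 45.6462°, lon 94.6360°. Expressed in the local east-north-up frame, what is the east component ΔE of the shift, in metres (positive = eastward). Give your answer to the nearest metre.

ΔE = -447 m

At φ = 45.6462°, λ = 94.6360°: sin φ = 0.715037, cos φ = 0.699087, sin λ = 0.996728, cos λ = -0.080825.
ΔE = −sin λ·ΔX + cos λ·ΔY = −(0.996728)·(494.1) + (-0.080825)·(-565.5) = -446.78 m.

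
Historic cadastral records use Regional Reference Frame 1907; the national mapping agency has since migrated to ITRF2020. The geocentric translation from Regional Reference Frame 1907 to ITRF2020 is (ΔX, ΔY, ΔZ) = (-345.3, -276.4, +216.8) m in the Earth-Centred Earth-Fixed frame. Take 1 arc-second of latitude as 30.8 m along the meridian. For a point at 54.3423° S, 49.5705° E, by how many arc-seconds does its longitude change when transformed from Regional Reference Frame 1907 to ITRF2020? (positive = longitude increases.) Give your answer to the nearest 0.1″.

Δλ = 4.7″

sin φ = -0.812514, cos φ = 0.582942, sin λ = 0.761205, cos λ = 0.648512.
East component: ΔE = −sin λ·ΔX + cos λ·ΔY = −(0.761205)(-345.3) + (0.648512)(-276.4) = 83.60 m.
1° of latitude spans 3600 × 30.80 = 110880 m; at latitude φ, 1° of longitude spans that × cos φ = 64636.6 m, so Δλ = 83.60 / 64636.6 × 3600 = 4.656″.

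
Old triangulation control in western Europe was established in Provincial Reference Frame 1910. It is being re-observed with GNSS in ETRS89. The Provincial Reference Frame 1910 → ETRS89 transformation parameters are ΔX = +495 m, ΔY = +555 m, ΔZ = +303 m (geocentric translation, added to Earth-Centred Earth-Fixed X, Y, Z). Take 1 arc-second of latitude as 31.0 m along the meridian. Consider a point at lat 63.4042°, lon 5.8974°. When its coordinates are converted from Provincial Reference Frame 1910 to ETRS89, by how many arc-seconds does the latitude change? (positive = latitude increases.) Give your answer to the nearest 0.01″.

Δφ = -11.47″

sin φ = 0.894187, cos φ = 0.447694, sin λ = 0.102747, cos λ = 0.994707.
North component: ΔN = −sin φ cos λ·ΔX − sin φ sin λ·ΔY + cos φ·ΔZ = −(0.894187)(0.994707)(495) − (0.894187)(0.102747)(555) + (0.447694)(303) = -355.62 m.
1° of latitude spans 3600 × 31.00 = 111600 m, so Δφ = -355.62 / 111600 × 3600 = -11.472″.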